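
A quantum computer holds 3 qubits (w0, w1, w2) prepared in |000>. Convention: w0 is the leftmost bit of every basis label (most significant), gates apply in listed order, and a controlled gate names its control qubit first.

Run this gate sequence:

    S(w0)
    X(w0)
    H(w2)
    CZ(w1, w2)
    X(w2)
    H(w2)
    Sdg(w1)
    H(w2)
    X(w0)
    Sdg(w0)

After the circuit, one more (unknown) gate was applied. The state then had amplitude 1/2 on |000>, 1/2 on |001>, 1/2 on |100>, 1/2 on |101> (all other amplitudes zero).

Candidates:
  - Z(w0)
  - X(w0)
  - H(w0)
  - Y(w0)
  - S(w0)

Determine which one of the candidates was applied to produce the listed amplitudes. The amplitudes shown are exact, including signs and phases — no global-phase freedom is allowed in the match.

The applied gate was H(w0).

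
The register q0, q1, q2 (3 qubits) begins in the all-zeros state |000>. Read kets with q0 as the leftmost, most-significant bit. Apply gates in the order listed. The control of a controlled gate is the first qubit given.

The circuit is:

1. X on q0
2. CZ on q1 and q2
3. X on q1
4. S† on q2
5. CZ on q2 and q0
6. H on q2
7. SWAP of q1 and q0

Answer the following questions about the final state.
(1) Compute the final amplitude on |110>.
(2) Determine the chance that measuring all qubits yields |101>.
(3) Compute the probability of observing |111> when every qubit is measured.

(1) The final state's coefficient on |110> equals sqrt(2)/2.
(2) The probability of measuring |101> is 0.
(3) The probability of measuring |111> is 1/2.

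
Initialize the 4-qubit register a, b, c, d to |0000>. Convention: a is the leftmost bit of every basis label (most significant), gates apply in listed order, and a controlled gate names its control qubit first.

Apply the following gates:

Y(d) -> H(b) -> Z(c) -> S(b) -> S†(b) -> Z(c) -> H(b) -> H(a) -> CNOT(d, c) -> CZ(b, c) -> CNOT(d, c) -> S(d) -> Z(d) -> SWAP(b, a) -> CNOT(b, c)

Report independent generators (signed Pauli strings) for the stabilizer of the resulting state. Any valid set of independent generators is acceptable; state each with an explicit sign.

One valid set of independent stabilizer generators is +IXXI, +ZIII, +IZZI, -IIIZ (any independent generating set of the same group is equally correct). Key observation: steps 2-7 multiply out to the identity, so the circuit reduces to the remaining gates.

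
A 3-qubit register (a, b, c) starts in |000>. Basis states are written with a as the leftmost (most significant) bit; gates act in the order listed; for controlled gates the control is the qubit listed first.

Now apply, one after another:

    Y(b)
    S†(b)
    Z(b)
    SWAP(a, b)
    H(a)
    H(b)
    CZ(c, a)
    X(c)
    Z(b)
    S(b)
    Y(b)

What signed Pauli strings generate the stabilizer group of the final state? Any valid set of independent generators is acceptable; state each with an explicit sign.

The stabilizer group can be generated by -XII, -IYI, -IIZ, among other valid generating sets.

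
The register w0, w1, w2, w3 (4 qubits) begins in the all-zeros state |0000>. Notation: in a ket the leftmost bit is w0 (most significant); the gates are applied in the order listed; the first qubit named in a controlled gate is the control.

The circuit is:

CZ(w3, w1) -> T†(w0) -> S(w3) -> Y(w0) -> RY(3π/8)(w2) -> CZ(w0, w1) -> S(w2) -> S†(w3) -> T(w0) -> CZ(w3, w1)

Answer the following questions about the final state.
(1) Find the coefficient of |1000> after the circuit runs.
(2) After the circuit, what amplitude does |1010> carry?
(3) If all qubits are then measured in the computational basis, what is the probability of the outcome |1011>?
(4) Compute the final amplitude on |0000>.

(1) The final state's coefficient on |1000> equals exp(3*I*pi/4)*cos(3*pi/16).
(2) |1010> carries amplitude -exp(I*pi/4)*sin(3*pi/16) in the final state.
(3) A full measurement returns |1011> with probability 0.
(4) |0000> carries amplitude 0 in the final state.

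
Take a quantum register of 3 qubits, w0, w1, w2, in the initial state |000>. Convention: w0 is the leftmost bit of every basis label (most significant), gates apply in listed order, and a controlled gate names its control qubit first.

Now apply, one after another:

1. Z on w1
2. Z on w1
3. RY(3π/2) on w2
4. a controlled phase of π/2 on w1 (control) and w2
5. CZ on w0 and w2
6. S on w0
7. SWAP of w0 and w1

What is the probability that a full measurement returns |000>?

Outcome |000> occurs with probability 1/2.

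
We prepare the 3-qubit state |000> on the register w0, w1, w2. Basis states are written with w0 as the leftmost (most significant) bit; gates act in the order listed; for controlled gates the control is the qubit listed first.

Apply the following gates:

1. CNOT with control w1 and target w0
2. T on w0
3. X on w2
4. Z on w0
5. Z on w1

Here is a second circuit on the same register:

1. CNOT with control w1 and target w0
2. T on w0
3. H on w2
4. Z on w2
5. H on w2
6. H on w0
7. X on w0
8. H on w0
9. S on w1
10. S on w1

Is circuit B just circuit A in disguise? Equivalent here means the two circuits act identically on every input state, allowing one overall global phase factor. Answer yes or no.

Yes — the two circuits implement the same unitary up to a global phase.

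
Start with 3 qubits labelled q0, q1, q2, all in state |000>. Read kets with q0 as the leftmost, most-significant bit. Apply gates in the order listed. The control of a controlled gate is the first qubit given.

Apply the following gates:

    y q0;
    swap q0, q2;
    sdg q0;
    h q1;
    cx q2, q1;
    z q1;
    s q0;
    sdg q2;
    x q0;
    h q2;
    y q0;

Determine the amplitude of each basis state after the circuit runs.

After the circuit, the state carries amplitude -I/2 on |000>, I/2 on |001>, I/2 on |010>, -I/2 on |011>, 0 on |100>, 0 on |101>, 0 on |110>, 0 on |111>.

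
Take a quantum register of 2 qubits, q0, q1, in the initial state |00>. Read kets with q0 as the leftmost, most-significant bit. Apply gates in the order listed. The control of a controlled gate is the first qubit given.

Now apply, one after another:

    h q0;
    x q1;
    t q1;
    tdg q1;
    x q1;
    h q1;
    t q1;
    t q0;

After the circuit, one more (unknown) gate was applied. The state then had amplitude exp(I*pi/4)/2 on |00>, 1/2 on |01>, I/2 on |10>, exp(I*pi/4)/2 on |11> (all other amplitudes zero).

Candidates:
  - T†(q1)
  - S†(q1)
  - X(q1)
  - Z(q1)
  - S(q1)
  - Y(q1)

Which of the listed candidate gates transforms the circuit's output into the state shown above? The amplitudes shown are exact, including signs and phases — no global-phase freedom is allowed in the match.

The applied gate was X(q1). Key observation: gates 2-5 undo each other exactly, leaving only the rest of the circuit to track.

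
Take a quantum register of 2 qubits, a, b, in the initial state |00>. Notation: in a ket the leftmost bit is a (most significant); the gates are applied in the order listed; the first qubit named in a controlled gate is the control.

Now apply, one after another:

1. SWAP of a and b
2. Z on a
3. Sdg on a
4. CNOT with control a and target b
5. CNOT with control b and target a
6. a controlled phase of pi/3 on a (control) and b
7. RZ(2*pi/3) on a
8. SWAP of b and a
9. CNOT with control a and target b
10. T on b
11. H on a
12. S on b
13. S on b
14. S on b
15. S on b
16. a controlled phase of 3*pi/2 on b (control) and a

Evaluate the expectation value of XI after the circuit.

The expectation value of XI is 1.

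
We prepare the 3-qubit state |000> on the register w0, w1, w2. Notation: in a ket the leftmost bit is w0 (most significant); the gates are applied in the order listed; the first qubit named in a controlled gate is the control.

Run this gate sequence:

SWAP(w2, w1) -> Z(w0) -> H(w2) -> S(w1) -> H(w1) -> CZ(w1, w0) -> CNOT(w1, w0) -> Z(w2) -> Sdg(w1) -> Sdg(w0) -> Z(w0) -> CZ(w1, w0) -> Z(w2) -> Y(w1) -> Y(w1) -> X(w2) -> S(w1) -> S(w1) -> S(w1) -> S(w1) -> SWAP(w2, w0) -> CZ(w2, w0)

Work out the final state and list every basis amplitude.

The final amplitudes are 1/2 on |000>, 0 on |001>, 0 on |010>, -1/2 on |011>, 1/2 on |100>, 0 on |101>, 0 on |110>, 1/2 on |111>. Key observation: steps 17-20 multiply out to the identity, so the circuit reduces to the remaining gates.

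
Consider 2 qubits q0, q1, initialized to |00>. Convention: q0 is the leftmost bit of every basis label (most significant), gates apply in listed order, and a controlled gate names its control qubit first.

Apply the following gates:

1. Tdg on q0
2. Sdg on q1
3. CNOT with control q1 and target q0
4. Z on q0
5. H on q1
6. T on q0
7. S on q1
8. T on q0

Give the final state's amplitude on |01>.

The amplitude on |01> is sqrt(2)*I/2.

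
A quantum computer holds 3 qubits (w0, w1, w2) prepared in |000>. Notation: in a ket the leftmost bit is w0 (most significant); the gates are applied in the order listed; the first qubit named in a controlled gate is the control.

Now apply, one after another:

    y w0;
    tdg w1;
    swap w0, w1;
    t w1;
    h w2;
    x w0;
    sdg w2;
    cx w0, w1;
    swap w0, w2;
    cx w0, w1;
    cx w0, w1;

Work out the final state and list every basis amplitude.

The final amplitudes are sqrt(2)*exp(3*I*pi/4)/2 on |001>, sqrt(2)*exp(I*pi/4)/2 on |101>, and 0 on every other basis state.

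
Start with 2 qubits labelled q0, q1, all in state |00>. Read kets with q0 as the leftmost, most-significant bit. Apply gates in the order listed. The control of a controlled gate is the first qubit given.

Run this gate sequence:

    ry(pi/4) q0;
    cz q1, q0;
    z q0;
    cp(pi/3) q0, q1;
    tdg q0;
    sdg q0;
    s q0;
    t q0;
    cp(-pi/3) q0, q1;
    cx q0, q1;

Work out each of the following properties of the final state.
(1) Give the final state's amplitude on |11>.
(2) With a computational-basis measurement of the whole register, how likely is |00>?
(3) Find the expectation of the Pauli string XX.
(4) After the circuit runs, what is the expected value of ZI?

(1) |11> carries amplitude -sqrt(2 - sqrt(2))/2 in the final state. Key observation: steps 4-9 multiply out to the identity, so the circuit reduces to the remaining gates.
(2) The probability of measuring |00> is sqrt(2)/4 + 1/2.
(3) In the final state, XX has expectation -sqrt(2)/2.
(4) The observable ZI averages to sqrt(2)/2.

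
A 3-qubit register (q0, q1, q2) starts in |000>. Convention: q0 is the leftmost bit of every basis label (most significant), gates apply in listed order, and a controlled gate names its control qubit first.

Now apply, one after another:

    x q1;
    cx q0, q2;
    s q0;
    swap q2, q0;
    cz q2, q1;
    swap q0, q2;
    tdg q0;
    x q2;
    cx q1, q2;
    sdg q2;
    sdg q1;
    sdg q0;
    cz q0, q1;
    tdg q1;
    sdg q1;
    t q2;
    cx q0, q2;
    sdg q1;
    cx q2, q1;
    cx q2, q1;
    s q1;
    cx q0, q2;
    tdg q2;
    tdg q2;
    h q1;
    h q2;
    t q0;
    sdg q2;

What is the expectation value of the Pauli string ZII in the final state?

The expectation value of ZII is 1. Key observation: gates 16-23 undo each other exactly, leaving only the rest of the circuit to track.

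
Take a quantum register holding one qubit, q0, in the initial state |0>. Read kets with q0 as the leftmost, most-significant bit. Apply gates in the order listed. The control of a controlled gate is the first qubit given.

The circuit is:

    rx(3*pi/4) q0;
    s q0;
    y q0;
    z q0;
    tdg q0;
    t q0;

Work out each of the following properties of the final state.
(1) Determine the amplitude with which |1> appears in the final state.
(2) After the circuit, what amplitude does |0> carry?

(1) The final state's coefficient on |1> equals -I*sqrt(2 - sqrt(2))/2.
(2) The final state's coefficient on |0> equals -I*sqrt(sqrt(2) + 2)/2.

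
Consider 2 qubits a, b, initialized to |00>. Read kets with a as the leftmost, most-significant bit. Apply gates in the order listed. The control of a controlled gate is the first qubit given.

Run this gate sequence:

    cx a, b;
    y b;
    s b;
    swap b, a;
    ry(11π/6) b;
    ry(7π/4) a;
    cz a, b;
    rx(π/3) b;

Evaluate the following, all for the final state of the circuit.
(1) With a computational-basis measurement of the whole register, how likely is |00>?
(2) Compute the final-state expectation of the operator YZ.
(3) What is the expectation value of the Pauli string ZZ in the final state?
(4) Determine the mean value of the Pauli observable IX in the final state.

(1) The probability of measuring |00> is -sqrt(2)/8 - sqrt(6)/32 + sqrt(3)/16 + 1/4.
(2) In the final state, YZ has expectation -sqrt(6)/8.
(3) The expectation value of ZZ is -sqrt(6)/8.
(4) The observable IX averages to sqrt(2)/4.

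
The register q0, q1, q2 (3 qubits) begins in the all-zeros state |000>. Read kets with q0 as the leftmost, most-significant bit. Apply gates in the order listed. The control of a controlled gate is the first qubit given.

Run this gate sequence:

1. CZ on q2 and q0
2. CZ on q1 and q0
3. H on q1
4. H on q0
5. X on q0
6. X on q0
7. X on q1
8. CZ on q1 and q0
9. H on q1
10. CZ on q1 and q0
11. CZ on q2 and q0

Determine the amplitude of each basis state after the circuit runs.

After the circuit, the state carries amplitude sqrt(2)/2 on |000>, -sqrt(2)/2 on |110>, and 0 on every other basis state.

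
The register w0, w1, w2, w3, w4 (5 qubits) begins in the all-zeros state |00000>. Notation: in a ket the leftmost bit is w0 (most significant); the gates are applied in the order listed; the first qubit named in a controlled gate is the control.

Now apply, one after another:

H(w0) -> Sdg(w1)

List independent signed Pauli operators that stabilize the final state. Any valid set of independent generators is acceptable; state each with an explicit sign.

The stabilizer group can be generated by +XIIII, +IZIII, +IIZII, +IIIZI, +IIIIZ, among other valid generating sets.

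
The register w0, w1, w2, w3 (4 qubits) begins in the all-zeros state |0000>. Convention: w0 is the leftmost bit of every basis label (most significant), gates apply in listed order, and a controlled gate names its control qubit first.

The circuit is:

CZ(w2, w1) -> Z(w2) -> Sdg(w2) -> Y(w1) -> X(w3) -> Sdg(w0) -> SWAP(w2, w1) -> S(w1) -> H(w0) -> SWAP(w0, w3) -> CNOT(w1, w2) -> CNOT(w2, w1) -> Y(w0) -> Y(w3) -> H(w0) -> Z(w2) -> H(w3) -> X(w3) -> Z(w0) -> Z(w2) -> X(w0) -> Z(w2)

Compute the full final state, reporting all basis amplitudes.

The resulting statevector has amplitude -sqrt(2)*I/2 on |0110>, sqrt(2)*I/2 on |1110>, and 0 on every other basis state.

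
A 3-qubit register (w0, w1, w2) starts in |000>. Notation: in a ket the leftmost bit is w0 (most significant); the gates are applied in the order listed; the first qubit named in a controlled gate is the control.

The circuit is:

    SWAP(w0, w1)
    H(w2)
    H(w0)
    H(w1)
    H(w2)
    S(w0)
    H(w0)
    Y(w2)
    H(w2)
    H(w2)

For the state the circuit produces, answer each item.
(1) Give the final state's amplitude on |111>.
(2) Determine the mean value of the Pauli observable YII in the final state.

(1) |111> carries amplitude sqrt(2)*(1 + I)/4 in the final state.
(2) The observable YII averages to -1.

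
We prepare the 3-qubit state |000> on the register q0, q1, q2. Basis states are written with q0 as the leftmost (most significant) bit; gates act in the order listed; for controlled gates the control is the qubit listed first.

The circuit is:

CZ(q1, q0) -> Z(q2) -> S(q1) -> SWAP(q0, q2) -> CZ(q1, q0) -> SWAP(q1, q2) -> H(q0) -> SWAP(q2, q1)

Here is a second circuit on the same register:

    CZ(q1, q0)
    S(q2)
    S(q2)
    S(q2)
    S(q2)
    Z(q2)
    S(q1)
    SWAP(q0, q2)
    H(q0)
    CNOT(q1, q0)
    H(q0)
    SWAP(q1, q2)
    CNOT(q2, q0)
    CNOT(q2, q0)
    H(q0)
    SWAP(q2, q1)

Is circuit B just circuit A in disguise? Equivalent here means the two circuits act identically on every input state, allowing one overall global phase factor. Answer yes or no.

Yes: on every input state the two circuits agree up to one overall phase factor.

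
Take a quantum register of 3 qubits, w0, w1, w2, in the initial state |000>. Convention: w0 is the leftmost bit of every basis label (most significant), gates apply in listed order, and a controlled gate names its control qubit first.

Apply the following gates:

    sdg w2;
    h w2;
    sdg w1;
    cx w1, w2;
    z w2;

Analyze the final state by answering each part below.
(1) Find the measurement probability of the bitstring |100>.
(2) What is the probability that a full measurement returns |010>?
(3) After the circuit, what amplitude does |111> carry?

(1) Outcome |100> occurs with probability 0.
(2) The probability of measuring |010> is 0.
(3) |111> carries amplitude 0 in the final state.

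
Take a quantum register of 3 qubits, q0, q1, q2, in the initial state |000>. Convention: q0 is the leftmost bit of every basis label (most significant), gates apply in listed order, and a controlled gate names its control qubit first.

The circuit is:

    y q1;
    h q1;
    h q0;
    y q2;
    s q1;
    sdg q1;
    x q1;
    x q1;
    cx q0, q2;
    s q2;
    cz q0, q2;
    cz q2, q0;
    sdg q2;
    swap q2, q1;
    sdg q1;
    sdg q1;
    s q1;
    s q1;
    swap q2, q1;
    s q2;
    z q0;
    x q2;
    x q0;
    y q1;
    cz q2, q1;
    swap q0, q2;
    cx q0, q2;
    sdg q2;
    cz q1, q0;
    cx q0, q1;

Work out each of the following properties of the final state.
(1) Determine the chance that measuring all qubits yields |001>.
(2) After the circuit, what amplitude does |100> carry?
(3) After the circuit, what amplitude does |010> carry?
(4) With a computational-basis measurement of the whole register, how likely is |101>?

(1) Outcome |001> occurs with probability 1/4. Key observation: steps 13-20 multiply out to the identity, so the circuit reduces to the remaining gates.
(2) The amplitude on |100> is 0.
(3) The amplitude on |010> is 0.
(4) Outcome |101> occurs with probability 1/4.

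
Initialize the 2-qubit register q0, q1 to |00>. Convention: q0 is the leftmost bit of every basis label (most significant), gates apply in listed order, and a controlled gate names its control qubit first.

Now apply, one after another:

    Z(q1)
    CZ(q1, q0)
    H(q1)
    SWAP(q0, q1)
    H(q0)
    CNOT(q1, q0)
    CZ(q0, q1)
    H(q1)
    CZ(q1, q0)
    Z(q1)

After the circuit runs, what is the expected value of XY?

In the final state, XY has expectation 0.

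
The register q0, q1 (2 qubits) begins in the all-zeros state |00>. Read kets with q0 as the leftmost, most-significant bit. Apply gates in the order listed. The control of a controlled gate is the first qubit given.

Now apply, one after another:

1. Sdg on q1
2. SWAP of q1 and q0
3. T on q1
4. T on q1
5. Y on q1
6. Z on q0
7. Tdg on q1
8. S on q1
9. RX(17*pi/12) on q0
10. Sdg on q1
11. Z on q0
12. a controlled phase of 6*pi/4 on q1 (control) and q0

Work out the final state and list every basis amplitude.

The final amplitudes are 0 on |00>, (-sqrt(3*sqrt(2) + 6)/4 + sqrt(2 - sqrt(2))/4)*exp(I*pi/4) on |01>, 0 on |10>, (sqrt(6 - 3*sqrt(2))/4 + sqrt(sqrt(2) + 2)/4)*exp(I*pi/4) on |11>.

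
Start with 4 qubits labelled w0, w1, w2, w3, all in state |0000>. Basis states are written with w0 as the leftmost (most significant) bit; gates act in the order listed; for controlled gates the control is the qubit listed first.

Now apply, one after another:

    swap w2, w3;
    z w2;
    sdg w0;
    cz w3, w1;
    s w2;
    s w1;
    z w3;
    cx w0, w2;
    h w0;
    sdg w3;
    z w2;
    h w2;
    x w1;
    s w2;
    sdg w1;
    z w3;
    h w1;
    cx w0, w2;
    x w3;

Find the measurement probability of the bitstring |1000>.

The probability of measuring |1000> is 0.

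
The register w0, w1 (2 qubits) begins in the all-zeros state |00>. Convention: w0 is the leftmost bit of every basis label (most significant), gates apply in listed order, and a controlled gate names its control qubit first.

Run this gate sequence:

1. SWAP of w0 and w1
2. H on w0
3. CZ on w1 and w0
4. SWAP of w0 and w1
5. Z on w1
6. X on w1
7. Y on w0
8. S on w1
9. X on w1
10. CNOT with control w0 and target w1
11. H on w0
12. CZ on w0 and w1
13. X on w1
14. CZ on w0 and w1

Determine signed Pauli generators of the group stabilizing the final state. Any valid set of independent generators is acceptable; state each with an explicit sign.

The stabilizer group can be generated by +XI, +IY, among other valid generating sets.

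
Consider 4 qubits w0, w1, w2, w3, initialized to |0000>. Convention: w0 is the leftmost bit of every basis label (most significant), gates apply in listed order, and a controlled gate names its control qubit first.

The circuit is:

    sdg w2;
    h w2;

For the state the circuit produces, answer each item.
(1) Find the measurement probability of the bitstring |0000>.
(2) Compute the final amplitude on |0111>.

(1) The probability of measuring |0000> is 1/2.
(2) The amplitude on |0111> is 0.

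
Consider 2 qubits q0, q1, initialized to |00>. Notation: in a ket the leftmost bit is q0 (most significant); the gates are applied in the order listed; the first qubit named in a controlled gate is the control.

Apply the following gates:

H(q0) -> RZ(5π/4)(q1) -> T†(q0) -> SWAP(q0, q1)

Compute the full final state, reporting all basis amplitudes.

The final amplitudes are -sqrt(2)*exp(3*I*pi/8)/2 on |00>, -sqrt(2)*exp(I*pi/8)/2 on |01>, 0 on |10>, 0 on |11>.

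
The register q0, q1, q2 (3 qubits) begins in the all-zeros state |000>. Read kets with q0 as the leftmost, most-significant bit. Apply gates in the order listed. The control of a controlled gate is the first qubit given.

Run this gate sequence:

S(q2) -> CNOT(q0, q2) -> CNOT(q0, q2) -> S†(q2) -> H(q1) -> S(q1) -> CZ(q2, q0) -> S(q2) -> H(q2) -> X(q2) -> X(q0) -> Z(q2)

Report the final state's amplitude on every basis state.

The resulting statevector has amplitude 0 on |000>, 0 on |001>, 0 on |010>, 0 on |011>, 1/2 on |100>, -1/2 on |101>, I/2 on |110>, -I/2 on |111>. Key observation: the block from step 1 through step 4 cancels to the identity and can be dropped.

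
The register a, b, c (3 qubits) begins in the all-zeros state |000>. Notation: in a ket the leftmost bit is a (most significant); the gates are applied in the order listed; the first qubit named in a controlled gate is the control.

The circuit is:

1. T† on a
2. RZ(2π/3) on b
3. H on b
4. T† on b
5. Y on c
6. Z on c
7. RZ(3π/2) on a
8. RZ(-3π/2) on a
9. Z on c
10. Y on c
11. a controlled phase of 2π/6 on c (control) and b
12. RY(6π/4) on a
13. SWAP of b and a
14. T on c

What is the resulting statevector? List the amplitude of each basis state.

The resulting statevector has amplitude exp(2*I*pi/3)/2 on |000>, 0 on |001>, -exp(2*I*pi/3)/2 on |010>, 0 on |011>, exp(5*I*pi/12)/2 on |100>, 0 on |101>, -exp(5*I*pi/12)/2 on |110>, 0 on |111>. Key observation: steps 5-10 multiply out to the identity, so the circuit reduces to the remaining gates.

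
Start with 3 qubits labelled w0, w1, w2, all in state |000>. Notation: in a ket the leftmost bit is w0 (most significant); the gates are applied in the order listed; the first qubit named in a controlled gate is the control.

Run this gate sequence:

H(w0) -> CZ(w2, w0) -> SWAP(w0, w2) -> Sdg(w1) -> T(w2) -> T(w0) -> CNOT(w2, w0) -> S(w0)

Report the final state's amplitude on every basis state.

The final amplitudes are sqrt(2)/2 on |000>, sqrt(2)*exp(3*I*pi/4)/2 on |101>, and 0 on every other basis state.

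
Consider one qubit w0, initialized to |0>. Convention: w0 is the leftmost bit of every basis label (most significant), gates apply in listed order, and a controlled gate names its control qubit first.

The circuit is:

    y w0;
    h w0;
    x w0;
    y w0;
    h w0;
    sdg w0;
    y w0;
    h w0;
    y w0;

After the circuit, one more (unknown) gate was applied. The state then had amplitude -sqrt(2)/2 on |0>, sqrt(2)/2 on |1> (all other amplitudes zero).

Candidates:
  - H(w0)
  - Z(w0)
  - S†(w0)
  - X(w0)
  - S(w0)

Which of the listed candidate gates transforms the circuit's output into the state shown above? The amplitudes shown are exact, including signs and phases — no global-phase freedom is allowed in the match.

It was Z(w0) that produced the state shown.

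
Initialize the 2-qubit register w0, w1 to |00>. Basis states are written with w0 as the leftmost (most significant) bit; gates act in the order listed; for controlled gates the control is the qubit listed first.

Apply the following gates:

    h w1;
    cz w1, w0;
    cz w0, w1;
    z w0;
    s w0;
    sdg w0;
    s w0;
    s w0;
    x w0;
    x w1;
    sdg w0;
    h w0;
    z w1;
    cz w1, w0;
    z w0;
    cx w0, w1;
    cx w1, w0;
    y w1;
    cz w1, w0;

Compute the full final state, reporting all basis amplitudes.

The final amplitudes are -1/2 on |00>, 1/2 on |01>, 1/2 on |10>, -1/2 on |11>.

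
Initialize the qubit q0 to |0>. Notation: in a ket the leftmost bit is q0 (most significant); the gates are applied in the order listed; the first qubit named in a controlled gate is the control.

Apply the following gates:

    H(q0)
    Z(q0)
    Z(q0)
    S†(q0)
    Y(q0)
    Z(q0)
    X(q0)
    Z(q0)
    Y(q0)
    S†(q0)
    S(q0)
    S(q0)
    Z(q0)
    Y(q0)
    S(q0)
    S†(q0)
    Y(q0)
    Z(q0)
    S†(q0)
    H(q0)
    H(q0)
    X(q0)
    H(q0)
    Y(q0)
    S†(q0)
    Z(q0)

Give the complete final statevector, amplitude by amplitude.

After the circuit, the state carries amplitude 1/2 - I/2 on |0>, -1/2 + I/2 on |1>.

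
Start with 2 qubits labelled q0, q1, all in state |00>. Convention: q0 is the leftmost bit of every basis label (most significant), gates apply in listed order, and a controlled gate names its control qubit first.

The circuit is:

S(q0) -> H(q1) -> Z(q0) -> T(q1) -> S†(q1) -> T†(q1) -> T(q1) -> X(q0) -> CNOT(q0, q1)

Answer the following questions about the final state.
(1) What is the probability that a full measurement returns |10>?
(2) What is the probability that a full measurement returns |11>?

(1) A full measurement returns |10> with probability 1/2.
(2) A full measurement returns |11> with probability 1/2.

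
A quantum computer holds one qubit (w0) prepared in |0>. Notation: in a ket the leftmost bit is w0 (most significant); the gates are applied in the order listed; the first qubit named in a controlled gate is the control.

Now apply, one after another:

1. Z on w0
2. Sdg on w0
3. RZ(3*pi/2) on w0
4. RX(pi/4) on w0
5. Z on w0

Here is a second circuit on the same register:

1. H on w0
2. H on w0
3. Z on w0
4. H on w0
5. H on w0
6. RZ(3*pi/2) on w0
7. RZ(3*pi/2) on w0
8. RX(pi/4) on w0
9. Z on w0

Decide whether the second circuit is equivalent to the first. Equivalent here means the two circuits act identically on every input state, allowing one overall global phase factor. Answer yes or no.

Yes — the two circuits implement the same unitary up to a global phase.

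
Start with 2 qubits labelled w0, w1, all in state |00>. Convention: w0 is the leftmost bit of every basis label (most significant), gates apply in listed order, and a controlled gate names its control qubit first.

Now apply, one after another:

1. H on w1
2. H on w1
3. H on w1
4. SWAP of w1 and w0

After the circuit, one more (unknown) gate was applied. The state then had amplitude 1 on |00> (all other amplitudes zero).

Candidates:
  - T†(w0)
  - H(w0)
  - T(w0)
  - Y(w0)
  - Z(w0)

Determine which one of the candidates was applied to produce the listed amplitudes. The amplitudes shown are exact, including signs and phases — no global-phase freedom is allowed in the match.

The applied gate was H(w0). Key observation: steps 2-3 multiply out to the identity, so the circuit reduces to the remaining gates.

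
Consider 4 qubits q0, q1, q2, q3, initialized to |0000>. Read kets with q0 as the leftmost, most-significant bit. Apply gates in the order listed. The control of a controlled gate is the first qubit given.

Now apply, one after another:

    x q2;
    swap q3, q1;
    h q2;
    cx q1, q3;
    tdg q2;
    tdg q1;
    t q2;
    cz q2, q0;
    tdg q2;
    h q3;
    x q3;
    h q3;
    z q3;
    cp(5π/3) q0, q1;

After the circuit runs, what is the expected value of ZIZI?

The expectation value of ZIZI is 0. Key observation: steps 10-13 multiply out to the identity, so the circuit reduces to the remaining gates.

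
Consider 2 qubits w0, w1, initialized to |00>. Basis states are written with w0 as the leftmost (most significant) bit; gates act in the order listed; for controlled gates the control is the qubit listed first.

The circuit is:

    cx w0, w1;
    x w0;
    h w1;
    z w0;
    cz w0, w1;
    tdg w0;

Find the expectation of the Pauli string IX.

In the final state, IX has expectation -1.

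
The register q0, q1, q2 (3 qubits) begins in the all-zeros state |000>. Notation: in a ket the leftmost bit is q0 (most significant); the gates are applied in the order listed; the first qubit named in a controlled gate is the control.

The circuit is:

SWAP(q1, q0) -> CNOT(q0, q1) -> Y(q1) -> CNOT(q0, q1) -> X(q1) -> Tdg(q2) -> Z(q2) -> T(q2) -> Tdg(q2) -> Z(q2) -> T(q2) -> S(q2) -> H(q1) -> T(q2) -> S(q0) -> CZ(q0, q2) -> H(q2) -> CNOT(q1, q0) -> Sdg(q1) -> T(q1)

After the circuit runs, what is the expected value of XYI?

The expectation value of XYI is -sqrt(2)/2. Key observation: gates 6-11 undo each other exactly, leaving only the rest of the circuit to track.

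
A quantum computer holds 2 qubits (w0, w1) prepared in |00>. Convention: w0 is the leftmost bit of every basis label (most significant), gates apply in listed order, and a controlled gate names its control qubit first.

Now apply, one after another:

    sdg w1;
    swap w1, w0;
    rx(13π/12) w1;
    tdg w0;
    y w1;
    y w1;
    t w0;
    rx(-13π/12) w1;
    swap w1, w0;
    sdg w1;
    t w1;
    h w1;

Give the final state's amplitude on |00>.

The final state's coefficient on |00> equals sqrt(2)/2. Key observation: the block from step 2 through step 9 cancels to the identity and can be dropped.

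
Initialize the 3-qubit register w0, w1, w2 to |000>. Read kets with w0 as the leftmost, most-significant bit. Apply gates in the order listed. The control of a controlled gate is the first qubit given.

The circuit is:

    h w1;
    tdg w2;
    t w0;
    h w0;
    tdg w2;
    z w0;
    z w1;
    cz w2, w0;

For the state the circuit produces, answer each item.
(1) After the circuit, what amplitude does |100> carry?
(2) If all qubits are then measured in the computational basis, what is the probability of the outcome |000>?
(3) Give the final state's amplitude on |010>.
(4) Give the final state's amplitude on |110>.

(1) The amplitude on |100> is -1/2.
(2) The probability of measuring |000> is 1/4.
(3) The amplitude on |010> is -1/2.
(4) |110> carries amplitude 1/2 in the final state.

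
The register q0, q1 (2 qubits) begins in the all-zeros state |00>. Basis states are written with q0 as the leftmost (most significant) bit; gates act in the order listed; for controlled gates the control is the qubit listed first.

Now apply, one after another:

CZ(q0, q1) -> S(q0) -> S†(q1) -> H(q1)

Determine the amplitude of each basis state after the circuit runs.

The resulting statevector has amplitude sqrt(2)/2 on |00>, sqrt(2)/2 on |01>, 0 on |10>, 0 on |11>.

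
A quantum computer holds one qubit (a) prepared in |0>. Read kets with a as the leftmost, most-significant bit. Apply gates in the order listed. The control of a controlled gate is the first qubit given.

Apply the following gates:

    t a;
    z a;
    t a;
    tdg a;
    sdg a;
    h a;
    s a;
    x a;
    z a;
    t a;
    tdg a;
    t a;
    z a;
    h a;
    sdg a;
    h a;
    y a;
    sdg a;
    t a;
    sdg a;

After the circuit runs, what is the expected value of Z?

In the final state, Z has expectation -sqrt(2)/2.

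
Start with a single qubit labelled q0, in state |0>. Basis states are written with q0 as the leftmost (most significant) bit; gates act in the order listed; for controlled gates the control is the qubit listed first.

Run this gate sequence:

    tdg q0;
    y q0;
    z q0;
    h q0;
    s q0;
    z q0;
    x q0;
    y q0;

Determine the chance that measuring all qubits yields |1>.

Outcome |1> occurs with probability 1/2.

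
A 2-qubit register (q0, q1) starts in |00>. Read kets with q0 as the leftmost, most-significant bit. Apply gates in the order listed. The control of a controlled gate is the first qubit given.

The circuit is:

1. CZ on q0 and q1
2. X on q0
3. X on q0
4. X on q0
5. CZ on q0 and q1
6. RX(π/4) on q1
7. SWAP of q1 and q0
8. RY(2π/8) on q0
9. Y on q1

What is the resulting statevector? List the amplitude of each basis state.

The final amplitudes are (1 - I)*(2 - sqrt(2)*I)/4 on |00>, 0 on |01>, sqrt(2)*(-1 - I)/4 on |10>, 0 on |11>. Key observation: gates 3-4 undo each other exactly, leaving only the rest of the circuit to track.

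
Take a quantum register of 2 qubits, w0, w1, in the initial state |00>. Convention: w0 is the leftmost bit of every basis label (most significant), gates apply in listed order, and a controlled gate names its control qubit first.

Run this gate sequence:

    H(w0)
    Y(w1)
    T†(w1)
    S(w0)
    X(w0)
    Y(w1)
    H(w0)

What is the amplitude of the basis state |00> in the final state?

The amplitude on |00> is sqrt(2)/2.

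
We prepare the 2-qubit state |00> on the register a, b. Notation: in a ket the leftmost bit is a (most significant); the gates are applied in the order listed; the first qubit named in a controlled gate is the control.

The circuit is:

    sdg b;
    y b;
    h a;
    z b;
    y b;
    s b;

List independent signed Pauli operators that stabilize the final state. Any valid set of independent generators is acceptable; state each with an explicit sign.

The stabilizer group can be generated by +XI, +IZ, among other valid generating sets.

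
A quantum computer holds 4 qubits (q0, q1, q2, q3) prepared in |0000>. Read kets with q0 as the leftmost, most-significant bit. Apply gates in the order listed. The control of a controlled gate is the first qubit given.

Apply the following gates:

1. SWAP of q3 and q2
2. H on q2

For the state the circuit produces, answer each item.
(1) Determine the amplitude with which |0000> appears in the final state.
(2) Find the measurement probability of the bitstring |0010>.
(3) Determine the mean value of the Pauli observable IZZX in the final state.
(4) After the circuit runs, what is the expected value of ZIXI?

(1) The amplitude on |0000> is sqrt(2)/2.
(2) The probability of measuring |0010> is 1/2.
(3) In the final state, IZZX has expectation 0.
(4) In the final state, ZIXI has expectation 1.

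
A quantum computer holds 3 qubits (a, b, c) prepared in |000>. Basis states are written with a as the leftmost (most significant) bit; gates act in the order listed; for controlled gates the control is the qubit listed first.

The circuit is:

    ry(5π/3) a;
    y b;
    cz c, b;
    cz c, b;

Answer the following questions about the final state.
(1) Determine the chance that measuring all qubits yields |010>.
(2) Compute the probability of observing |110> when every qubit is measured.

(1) The probability of measuring |010> is 3/4. Key observation: the block from step 3 through step 4 cancels to the identity and can be dropped.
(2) The probability of measuring |110> is 1/4.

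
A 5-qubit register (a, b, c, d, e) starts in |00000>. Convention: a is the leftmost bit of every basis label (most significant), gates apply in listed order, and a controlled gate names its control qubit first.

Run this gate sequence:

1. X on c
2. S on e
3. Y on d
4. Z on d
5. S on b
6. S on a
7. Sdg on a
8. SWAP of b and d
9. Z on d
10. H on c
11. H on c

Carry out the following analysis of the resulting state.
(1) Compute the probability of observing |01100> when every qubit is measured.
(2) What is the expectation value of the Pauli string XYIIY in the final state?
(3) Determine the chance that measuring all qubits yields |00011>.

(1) The probability of measuring |01100> is 1. Key observation: steps 6-7 multiply out to the identity, so the circuit reduces to the remaining gates.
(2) The observable XYIIY averages to 0.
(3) The probability of measuring |00011> is 0.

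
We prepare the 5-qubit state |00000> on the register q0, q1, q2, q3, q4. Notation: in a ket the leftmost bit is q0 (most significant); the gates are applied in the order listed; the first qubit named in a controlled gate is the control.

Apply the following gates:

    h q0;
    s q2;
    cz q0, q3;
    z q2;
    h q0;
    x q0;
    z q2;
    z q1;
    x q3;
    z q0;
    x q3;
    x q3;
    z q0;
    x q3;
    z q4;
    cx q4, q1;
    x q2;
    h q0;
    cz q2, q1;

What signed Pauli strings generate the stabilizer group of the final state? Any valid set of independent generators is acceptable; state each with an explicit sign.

The stabilizer group can be generated by -XIIII, +IZIII, -IIZII, +IIIZI, +IIIIZ, among other valid generating sets. Key observation: gates 9-14 undo each other exactly, leaving only the rest of the circuit to track.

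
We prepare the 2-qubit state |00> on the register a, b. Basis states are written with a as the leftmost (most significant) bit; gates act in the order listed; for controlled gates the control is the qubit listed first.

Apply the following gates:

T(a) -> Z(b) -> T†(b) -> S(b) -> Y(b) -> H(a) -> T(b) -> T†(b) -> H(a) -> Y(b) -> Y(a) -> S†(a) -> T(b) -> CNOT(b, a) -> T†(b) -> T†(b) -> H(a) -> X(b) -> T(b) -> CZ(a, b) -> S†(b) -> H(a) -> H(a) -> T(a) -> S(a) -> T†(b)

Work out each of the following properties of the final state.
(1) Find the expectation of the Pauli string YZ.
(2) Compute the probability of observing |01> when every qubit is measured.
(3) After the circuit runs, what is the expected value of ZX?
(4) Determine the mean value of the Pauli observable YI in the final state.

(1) The expectation value of YZ is -sqrt(2)/2. Key observation: steps 5-10 multiply out to the identity, so the circuit reduces to the remaining gates.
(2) Outcome |01> occurs with probability 1/2.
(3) In the final state, ZX has expectation 0.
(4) The expectation value of YI is sqrt(2)/2.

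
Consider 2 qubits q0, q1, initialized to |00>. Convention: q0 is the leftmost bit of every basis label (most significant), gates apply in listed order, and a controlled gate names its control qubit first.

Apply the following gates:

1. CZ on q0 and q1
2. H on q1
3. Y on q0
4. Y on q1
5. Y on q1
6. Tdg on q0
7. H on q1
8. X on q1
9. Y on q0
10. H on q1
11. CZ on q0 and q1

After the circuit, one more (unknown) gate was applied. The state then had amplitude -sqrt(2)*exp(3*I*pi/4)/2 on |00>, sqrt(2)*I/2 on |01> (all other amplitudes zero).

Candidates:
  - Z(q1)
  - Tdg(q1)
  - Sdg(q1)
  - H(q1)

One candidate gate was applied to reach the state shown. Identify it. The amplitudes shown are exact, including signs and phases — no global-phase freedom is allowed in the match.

The applied gate was Tdg(q1).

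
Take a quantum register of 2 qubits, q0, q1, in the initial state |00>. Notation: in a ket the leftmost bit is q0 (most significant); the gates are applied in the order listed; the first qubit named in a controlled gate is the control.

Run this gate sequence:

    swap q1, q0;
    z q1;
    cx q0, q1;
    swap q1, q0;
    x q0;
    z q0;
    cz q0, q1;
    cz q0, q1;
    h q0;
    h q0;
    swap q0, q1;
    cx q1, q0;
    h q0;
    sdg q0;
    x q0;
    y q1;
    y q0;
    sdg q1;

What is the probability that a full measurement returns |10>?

The probability of measuring |10> is 1/2.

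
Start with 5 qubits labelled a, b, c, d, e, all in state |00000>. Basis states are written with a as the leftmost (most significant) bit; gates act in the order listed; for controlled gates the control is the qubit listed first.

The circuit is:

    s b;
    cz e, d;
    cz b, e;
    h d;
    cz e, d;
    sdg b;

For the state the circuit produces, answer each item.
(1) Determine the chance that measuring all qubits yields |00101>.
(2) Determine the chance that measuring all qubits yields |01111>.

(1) A full measurement returns |00101> with probability 0.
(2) A full measurement returns |01111> with probability 0.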